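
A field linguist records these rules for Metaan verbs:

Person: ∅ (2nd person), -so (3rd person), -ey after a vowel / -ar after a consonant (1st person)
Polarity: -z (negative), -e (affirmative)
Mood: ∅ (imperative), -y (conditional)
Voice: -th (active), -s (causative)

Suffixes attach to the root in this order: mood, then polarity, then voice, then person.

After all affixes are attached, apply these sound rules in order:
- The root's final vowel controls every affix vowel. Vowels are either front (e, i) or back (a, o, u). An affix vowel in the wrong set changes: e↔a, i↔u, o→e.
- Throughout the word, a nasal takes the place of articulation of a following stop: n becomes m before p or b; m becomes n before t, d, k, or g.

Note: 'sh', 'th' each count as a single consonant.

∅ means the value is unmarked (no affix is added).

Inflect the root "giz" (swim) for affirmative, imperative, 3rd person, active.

mood = imperative: zero marking, form stays giz.
Attach polarity affirmative -e → gize.
Attach voice active -th → gizeth.
Attach person 3rd person -so → gizethso.
Apply vowel harmony: gizethso → gizethse.
Nasal assimilation: no change.

gizethse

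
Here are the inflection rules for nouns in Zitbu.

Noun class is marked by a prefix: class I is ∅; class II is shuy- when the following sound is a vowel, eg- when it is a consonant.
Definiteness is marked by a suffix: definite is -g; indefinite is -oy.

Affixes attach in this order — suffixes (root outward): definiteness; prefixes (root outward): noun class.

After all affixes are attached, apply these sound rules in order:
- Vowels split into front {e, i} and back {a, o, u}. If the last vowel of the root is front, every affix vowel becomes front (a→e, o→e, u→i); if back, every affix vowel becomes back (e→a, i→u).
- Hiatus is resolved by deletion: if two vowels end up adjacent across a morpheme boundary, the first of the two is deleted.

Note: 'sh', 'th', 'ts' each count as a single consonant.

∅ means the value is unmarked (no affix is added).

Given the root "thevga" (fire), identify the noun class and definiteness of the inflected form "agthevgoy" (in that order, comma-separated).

Segment: eg-thevga-oy.
noun class: shuy/eg- → class II.
definiteness: -oy → indefinite.

class II, indefinite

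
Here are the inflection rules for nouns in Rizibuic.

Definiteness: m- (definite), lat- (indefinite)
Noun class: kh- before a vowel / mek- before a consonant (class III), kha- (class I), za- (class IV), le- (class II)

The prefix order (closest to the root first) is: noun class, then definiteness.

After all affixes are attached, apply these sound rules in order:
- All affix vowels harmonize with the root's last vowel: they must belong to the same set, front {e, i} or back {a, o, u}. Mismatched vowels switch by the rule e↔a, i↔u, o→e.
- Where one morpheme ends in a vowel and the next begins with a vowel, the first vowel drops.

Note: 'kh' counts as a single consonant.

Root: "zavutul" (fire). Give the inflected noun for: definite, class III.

mmakzavutul

Attach noun class class III mek- (before consonant 'z') → mekzavutul.
Attach definiteness definite m- → mmekzavutul.
Apply vowel harmony: mmekzavutul → mmakzavutul.
Vowel deletion: no change.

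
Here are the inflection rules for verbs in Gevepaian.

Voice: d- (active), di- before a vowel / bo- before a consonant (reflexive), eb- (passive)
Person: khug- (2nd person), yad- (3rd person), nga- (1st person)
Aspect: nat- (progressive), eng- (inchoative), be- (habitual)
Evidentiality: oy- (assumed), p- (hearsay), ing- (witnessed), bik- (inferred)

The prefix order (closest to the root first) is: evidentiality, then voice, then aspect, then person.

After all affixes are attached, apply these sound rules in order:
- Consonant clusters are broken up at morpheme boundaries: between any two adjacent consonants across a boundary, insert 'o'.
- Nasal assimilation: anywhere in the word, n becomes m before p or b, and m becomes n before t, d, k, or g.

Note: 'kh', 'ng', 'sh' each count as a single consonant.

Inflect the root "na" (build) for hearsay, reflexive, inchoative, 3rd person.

Attach evidentiality hearsay p- → pna.
Attach voice reflexive bo- (before consonant 'p') → bopna.
Attach aspect inchoative eng- → engbopna.
Attach person 3rd person yad- → yadengbopna.
Apply epenthesis: yadengbopna → yadengobopona.
Nasal assimilation: no change.

yadengobopona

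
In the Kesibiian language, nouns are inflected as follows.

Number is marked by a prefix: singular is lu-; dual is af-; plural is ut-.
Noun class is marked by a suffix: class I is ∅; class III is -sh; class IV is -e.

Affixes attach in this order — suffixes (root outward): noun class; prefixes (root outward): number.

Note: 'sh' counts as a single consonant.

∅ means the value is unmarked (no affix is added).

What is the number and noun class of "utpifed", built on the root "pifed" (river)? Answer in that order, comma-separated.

Segment: ut-pifed.
number: ut- → plural.
noun class: ∅ → class I.

plural, class I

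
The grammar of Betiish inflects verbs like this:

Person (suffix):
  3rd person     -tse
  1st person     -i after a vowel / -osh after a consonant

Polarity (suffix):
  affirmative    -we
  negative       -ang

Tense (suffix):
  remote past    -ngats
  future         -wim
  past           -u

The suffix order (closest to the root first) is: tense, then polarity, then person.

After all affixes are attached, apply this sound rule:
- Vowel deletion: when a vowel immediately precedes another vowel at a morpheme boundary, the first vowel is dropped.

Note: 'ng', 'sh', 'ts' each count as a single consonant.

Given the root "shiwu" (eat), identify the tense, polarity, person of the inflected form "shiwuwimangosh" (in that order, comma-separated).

Segment: shiwu-wim-ang-osh.
tense: -wim → future.
polarity: -ang → negative.
person: -i/osh → 1st person.

future, negative, 1st person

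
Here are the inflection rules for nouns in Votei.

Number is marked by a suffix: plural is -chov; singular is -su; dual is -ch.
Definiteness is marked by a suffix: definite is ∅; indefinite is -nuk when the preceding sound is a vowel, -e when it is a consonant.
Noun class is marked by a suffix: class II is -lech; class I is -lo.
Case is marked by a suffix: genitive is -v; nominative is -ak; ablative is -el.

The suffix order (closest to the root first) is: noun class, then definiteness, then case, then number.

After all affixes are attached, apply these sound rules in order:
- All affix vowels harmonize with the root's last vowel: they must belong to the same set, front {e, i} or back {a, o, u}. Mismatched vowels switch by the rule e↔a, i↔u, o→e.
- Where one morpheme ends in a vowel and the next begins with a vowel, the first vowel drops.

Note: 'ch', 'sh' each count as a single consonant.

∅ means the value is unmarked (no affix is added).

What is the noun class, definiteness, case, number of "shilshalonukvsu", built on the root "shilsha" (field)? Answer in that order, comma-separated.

Segment: shilsha-lo-nuk-v-su.
noun class: -lo → class I.
definiteness: -nuk/e → indefinite.
case: -v → genitive.
number: -su → singular.

class I, indefinite, genitive, singular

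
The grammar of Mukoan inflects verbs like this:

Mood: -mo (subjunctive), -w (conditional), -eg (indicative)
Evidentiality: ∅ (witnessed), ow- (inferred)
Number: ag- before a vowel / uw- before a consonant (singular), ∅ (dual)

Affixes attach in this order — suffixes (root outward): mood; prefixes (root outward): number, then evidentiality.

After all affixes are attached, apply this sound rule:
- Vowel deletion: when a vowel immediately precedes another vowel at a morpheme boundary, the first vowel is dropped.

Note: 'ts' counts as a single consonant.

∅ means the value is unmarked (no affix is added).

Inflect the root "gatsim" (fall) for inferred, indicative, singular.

Attach mood indicative -eg → gatsimeg.
Attach number singular uw- (before consonant 'g') → uwgatsimeg.
Attach evidentiality inferred ow- → owuwgatsimeg.
Vowel deletion: no change.

owuwgatsimeg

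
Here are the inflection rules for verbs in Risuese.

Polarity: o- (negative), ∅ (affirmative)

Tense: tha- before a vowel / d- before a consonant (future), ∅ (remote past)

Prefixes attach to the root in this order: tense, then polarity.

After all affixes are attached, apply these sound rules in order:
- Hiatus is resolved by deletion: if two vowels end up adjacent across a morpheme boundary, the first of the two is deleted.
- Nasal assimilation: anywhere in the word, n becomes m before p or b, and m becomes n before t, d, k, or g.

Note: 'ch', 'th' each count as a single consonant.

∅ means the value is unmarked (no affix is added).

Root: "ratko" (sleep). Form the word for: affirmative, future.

Attach tense future d- (before consonant 'r') → dratko.
polarity = affirmative: zero marking, form stays dratko.
Vowel deletion: no change.
Nasal assimilation: no change.

dratko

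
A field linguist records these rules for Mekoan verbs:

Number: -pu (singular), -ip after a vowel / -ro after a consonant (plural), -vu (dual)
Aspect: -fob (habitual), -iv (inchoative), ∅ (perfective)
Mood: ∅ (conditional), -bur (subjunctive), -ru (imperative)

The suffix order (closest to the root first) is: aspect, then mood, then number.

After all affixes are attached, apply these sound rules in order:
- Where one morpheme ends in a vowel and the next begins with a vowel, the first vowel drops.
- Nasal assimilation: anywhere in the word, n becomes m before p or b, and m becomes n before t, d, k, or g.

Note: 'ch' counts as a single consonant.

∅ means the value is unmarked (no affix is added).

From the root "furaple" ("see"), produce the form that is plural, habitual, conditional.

furaplefobro

Attach aspect habitual -fob → furaplefob.
mood = conditional: zero marking, form stays furaplefob.
Attach number plural -ro (after consonant 'b') → furaplefobro.
Vowel deletion: no change.
Nasal assimilation: no change.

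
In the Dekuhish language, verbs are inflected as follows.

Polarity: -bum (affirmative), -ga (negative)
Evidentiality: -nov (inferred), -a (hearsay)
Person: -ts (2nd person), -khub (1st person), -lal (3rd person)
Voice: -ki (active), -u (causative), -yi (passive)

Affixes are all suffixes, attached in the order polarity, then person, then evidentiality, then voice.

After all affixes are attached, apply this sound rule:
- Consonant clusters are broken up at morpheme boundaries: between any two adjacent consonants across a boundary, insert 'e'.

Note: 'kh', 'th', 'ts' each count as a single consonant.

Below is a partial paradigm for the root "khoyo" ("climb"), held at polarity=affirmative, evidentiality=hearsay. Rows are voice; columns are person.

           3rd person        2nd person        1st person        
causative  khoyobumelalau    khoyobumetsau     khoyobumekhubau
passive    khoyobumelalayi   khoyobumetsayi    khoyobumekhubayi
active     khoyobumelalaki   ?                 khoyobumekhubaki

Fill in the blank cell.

Attach polarity affirmative -bum → khoyobum.
Attach person 2nd person -ts → khoyobumts.
Attach evidentiality hearsay -a → khoyobumtsa.
Attach voice active -ki → khoyobumtsaki.
Apply epenthesis: khoyobumtsaki → khoyobumetsaki.

khoyobumetsaki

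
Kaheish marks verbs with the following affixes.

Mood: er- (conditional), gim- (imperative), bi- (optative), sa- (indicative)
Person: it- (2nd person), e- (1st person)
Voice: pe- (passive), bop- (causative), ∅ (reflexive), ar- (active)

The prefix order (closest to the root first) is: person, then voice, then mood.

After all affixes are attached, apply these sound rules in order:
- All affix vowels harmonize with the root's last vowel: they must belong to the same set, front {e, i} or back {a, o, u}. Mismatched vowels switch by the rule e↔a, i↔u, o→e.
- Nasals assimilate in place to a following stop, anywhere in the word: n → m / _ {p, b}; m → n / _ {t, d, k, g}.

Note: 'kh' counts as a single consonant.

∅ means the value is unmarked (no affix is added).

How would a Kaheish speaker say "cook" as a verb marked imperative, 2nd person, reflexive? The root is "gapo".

gumutgapo

Attach person 2nd person it- → itgapo.
voice = reflexive: zero marking, form stays itgapo.
Attach mood imperative gim- → gimitgapo.
Apply vowel harmony: gimitgapo → gumutgapo.
Nasal assimilation: no change.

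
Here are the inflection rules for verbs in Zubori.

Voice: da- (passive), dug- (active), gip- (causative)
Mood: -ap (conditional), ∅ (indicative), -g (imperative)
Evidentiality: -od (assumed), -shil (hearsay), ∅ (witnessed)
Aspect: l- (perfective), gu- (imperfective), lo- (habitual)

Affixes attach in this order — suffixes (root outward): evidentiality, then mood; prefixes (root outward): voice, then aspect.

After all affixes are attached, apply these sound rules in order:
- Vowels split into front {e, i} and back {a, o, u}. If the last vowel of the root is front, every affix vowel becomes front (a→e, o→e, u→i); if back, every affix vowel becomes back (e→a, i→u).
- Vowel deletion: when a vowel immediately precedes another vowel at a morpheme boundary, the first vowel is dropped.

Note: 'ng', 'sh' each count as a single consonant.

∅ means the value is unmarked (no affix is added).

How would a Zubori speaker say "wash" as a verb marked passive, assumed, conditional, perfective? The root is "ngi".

ldengedep

Attach evidentiality assumed -od → ngiod.
Attach voice passive da- → dangiod.
Attach mood conditional -ap → dangiodap.
Attach aspect perfective l- → ldangiodap.
Apply vowel harmony: ldangiodap → ldengiedep.
Apply vowel deletion: ldengiedep → ldengedep.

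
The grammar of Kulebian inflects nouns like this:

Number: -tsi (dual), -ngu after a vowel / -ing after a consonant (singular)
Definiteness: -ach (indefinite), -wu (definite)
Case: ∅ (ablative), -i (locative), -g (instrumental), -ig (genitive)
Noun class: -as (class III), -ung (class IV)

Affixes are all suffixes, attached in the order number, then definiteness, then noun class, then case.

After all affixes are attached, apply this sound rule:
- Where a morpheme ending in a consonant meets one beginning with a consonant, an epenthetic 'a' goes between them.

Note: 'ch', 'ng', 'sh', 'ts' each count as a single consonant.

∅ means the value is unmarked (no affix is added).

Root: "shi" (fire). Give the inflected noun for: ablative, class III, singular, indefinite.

Attach number singular -ngu (after vowel 'i') → shingu.
Attach definiteness indefinite -ach → shinguach.
Attach noun class class III -as → shinguachas.
case = ablative: zero marking, form stays shinguachas.
Epenthesis: no change.

shinguachas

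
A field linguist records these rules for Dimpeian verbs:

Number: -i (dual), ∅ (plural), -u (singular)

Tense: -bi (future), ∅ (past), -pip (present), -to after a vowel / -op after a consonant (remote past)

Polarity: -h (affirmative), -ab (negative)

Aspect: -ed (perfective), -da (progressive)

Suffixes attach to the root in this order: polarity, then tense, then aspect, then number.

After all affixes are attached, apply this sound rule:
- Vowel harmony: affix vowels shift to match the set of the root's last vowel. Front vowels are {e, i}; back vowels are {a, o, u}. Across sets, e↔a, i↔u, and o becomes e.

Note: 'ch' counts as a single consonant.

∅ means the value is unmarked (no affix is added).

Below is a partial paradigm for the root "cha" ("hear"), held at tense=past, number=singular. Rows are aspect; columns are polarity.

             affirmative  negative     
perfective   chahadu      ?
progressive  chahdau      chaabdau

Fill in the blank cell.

Attach polarity negative -ab → chaab.
tense = past: zero marking, form stays chaab.
Attach aspect perfective -ed → chaabed.
Attach number singular -u → chaabedu.
Apply vowel harmony: chaabedu → chaabadu.

chaabadu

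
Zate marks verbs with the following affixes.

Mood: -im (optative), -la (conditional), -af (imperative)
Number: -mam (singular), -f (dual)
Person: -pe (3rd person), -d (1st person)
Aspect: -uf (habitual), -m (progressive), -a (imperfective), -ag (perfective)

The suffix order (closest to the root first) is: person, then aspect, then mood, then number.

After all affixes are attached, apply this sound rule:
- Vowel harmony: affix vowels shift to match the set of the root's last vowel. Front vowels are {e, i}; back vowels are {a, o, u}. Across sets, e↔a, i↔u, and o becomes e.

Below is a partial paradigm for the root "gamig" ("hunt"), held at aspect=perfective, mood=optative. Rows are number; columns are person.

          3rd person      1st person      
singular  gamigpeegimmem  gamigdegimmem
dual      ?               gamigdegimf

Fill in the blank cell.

Attach person 3rd person -pe → gamigpe.
Attach aspect perfective -ag → gamigpeag.
Attach mood optative -im → gamigpeagim.
Attach number dual -f → gamigpeagimf.
Apply vowel harmony: gamigpeagimf → gamigpeegimf.

gamigpeegimf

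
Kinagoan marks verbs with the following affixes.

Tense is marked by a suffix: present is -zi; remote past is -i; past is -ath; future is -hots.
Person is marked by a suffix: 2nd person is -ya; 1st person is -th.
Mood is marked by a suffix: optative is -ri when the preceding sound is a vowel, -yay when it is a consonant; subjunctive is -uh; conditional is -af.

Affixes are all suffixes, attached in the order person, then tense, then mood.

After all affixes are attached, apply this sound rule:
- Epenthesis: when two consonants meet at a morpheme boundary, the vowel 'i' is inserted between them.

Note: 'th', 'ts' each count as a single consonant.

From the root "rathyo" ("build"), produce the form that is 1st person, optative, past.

rathyothathiyay

Attach person 1st person -th → rathyoth.
Attach tense past -ath → rathyothath.
Attach mood optative -yay (after consonant 'th') → rathyothathyay.
Apply epenthesis: rathyothathyay → rathyothathiyay.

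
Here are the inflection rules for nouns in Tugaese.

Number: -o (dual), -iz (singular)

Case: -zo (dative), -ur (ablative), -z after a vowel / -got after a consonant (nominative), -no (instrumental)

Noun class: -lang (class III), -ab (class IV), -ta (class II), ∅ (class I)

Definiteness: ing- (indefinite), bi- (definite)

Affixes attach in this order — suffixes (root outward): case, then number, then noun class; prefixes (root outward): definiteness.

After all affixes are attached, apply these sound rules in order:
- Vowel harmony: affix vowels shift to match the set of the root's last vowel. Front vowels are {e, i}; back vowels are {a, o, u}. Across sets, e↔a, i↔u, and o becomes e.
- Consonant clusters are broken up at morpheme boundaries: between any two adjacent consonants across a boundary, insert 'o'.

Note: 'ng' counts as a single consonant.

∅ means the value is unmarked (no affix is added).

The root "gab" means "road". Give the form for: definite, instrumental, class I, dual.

Attach case instrumental -no → gabno.
Attach number dual -o → gabnoo.
Attach definiteness definite bi- → bigabnoo.
noun class = class I: zero marking, form stays bigabnoo.
Apply vowel harmony: bigabnoo → bugabnoo.
Apply epenthesis: bugabnoo → bugabonoo.

bugabonoo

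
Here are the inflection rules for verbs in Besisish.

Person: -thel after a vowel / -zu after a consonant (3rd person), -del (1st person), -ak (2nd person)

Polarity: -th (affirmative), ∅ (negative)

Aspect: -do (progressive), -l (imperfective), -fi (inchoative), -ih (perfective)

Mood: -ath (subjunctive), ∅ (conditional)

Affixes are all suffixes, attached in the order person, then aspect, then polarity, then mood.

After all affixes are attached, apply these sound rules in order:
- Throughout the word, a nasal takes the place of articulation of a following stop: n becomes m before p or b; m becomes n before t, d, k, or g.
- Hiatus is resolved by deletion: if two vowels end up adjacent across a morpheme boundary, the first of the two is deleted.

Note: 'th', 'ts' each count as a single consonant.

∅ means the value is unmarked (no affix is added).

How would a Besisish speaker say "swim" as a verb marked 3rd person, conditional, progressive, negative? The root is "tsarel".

Attach person 3rd person -zu (after consonant 'l') → tsarelzu.
Attach aspect progressive -do → tsarelzudo.
polarity = negative: zero marking, form stays tsarelzudo.
mood = conditional: zero marking, form stays tsarelzudo.
Nasal assimilation: no change.
Vowel deletion: no change.

tsarelzudo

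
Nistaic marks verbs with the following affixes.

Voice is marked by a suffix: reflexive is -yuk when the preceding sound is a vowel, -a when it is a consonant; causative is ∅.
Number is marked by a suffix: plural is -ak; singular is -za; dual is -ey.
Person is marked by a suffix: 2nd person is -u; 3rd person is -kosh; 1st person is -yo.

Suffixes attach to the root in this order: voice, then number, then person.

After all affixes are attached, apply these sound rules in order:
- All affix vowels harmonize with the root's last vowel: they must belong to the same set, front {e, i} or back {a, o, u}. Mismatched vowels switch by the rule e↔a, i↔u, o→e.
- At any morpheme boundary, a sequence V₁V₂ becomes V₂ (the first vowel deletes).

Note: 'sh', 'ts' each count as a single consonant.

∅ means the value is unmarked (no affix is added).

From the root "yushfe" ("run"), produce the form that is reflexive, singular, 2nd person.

yushfeyikzi

Attach voice reflexive -yuk (after vowel 'e') → yushfeyuk.
Attach number singular -za → yushfeyukza.
Attach person 2nd person -u → yushfeyukzau.
Apply vowel harmony: yushfeyukzau → yushfeyikzei.
Apply vowel deletion: yushfeyikzei → yushfeyikzi.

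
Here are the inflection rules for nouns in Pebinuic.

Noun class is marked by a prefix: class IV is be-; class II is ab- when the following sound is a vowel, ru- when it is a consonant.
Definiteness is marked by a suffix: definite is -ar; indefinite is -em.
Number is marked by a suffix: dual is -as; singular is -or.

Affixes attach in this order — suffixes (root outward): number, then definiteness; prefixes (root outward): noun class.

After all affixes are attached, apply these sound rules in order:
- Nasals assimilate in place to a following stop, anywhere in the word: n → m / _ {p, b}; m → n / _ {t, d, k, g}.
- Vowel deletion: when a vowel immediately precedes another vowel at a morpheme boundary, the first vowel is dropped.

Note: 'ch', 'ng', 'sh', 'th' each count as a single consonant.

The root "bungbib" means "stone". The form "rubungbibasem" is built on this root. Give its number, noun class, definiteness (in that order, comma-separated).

dual, class II, indefinite

Segment: ru-bungbib-as-em.
number: -as → dual.
noun class: ab/ru- → class II.
definiteness: -em → indefinite.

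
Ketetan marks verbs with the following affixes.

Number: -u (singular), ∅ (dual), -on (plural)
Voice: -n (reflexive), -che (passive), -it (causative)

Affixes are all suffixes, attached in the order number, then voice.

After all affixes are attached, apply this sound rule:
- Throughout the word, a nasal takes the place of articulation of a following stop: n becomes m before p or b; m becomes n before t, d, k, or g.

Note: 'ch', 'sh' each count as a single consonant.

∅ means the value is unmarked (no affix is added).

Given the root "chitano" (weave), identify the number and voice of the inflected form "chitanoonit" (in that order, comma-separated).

Segment: chitano-on-it.
number: -on → plural.
voice: -it → causative.

plural, causative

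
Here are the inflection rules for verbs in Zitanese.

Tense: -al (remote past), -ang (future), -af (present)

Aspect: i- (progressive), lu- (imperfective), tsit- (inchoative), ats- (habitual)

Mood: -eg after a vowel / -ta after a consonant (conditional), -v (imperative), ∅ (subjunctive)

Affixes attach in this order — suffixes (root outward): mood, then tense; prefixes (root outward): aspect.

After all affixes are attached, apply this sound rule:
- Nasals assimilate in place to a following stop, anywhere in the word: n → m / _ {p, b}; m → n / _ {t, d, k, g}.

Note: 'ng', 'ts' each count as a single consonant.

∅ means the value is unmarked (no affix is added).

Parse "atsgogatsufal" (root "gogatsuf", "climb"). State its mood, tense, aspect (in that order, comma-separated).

subjunctive, remote past, habitual

Segment: ats-gogatsuf-al.
mood: ∅ → subjunctive.
tense: -al → remote past.
aspect: ats- → habitual.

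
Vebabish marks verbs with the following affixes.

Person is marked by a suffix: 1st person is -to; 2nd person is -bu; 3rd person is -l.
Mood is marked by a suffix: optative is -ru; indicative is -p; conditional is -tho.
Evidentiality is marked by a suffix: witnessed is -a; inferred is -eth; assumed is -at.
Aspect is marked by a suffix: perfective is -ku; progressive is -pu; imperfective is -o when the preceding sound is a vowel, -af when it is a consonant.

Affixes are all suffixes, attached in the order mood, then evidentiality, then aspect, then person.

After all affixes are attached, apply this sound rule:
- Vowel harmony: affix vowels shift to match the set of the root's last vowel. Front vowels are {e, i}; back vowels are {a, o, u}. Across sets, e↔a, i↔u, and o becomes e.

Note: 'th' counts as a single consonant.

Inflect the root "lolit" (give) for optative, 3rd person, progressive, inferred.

lolitriethpil

Attach mood optative -ru → lolitru.
Attach evidentiality inferred -eth → lolitrueth.
Attach aspect progressive -pu → lolitruethpu.
Attach person 3rd person -l → lolitruethpul.
Apply vowel harmony: lolitruethpul → lolitriethpil.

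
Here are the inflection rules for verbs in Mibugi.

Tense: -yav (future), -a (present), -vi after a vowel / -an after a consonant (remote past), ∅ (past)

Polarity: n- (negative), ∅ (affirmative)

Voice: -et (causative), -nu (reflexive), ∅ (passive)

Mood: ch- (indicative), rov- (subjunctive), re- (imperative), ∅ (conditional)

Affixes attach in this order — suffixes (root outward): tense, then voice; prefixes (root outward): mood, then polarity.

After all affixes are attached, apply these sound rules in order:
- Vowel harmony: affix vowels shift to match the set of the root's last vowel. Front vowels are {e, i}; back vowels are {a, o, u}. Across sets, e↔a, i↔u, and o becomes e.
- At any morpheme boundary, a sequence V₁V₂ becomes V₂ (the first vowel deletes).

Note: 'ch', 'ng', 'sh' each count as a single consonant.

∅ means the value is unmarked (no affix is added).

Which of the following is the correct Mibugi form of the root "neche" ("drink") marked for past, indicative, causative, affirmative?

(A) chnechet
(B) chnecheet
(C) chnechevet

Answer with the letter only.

A

Attach mood indicative ch- → chneche.
tense = past: zero marking, form stays chneche.
Attach voice causative -et → chnecheet.
polarity = affirmative: zero marking, form stays chnecheet.
Vowel harmony: no change.
Apply vowel deletion: chnecheet → chnechet.
So the correct form is chnechet, option (A).
(C) chnechevet is wrong: it uses remote past instead of past for tense.
(B) chnecheet is wrong: it fails to apply the sound rule(s).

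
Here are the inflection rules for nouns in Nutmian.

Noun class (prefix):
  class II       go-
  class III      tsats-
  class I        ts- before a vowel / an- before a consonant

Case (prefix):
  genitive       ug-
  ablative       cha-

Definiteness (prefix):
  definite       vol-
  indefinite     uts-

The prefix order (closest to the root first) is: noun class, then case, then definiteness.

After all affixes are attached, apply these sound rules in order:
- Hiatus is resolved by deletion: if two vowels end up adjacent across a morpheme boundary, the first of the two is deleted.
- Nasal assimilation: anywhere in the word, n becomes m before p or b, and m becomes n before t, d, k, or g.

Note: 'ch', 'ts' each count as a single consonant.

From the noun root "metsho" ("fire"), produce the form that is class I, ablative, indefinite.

utschanmetsho

Attach noun class class I an- (before consonant 'm') → anmetsho.
Attach case ablative cha- → chaanmetsho.
Attach definiteness indefinite uts- → utschaanmetsho.
Apply vowel deletion: utschaanmetsho → utschanmetsho.
Nasal assimilation: no change.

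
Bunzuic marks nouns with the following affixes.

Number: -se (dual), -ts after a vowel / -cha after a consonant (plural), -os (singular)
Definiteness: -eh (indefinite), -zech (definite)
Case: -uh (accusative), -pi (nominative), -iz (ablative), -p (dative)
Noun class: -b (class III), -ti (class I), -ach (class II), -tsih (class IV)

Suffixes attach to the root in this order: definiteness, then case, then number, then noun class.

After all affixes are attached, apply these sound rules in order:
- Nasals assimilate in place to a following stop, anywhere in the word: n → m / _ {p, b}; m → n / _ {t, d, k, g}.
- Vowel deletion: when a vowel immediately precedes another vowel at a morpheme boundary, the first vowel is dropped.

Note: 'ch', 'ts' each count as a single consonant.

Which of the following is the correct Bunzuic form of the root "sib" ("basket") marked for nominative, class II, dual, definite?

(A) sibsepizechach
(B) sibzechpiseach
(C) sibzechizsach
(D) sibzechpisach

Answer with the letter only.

Attach definiteness definite -zech → sibzech.
Attach case nominative -pi → sibzechpi.
Attach number dual -se → sibzechpise.
Attach noun class class II -ach → sibzechpiseach.
Nasal assimilation: no change.
Apply vowel deletion: sibzechpiseach → sibzechpisach.
So the correct form is sibzechpisach, option (D).
(C) sibzechizsach is wrong: it uses ablative instead of nominative for case.
(A) sibsepizechach is wrong: it has the affixes in the wrong order.
(B) sibzechpiseach is wrong: it fails to apply the sound rule(s).

D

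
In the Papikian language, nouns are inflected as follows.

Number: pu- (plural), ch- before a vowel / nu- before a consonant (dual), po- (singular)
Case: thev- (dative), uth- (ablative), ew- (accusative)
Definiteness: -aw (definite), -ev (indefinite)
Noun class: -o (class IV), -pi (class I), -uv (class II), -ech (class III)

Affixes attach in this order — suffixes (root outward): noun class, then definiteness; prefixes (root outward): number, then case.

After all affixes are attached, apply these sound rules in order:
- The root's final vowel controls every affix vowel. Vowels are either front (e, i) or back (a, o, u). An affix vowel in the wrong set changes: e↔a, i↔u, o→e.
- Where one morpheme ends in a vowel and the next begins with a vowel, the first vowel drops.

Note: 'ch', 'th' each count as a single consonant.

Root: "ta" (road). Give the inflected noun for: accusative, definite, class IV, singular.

Attach noun class class IV -o → tao.
Attach definiteness definite -aw → taoaw.
Attach number singular po- → potaoaw.
Attach case accusative ew- → ewpotaoaw.
Apply vowel harmony: ewpotaoaw → awpotaoaw.
Apply vowel deletion: awpotaoaw → awpotaw.

awpotaw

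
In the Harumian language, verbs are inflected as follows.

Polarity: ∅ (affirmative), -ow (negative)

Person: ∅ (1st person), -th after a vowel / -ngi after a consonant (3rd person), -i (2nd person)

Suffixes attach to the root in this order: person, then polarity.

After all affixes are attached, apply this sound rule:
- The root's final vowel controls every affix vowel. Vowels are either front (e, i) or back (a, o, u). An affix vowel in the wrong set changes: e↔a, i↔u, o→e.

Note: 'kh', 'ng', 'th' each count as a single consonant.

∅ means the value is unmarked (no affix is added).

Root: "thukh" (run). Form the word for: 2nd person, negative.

thukhuow

Attach person 2nd person -i → thukhi.
Attach polarity negative -ow → thukhiow.
Apply vowel harmony: thukhiow → thukhuow.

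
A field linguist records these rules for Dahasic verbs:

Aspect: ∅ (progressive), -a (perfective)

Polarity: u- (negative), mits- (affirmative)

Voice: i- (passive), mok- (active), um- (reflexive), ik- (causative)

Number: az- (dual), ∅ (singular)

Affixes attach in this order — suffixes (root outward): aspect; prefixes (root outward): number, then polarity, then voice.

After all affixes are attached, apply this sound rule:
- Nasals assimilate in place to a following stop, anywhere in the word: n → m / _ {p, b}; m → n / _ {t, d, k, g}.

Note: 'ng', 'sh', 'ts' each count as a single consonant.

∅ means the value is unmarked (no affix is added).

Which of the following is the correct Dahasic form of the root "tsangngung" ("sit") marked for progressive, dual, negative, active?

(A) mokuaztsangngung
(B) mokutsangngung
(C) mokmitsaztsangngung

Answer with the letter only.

aspect = progressive: zero marking, form stays tsangngung.
Attach number dual az- → aztsangngung.
Attach polarity negative u- → uaztsangngung.
Attach voice active mok- → mokuaztsangngung.
Nasal assimilation: no change.
So the correct form is mokuaztsangngung, option (A).
(C) mokmitsaztsangngung is wrong: it uses affirmative instead of negative for polarity.
(B) mokutsangngung is wrong: it uses singular instead of dual for number.

A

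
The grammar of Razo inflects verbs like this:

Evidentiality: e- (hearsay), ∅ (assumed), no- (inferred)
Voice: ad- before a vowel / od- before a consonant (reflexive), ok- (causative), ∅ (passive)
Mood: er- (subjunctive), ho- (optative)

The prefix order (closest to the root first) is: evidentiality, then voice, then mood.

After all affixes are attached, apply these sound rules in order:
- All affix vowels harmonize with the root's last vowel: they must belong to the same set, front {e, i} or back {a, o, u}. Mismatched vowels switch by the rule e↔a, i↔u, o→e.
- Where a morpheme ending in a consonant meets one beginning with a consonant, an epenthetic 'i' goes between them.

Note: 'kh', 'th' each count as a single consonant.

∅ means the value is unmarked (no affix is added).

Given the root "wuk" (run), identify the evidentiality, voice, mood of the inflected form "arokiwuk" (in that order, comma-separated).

Segment: er-ok-wuk.
evidentiality: ∅ → assumed.
voice: ok- → causative.
mood: er- → subjunctive.

assumed, causative, subjunctive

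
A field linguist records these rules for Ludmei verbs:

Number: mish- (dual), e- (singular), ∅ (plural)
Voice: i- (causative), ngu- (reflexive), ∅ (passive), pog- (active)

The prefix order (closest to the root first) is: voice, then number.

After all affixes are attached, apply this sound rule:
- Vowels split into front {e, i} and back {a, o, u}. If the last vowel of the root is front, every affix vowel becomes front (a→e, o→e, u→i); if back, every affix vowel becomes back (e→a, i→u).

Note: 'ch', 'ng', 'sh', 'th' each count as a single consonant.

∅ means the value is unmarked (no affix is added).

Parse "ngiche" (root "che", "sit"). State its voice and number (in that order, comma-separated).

Segment: ngu-che.
voice: ngu- → reflexive.
number: ∅ → plural.

reflexive, plural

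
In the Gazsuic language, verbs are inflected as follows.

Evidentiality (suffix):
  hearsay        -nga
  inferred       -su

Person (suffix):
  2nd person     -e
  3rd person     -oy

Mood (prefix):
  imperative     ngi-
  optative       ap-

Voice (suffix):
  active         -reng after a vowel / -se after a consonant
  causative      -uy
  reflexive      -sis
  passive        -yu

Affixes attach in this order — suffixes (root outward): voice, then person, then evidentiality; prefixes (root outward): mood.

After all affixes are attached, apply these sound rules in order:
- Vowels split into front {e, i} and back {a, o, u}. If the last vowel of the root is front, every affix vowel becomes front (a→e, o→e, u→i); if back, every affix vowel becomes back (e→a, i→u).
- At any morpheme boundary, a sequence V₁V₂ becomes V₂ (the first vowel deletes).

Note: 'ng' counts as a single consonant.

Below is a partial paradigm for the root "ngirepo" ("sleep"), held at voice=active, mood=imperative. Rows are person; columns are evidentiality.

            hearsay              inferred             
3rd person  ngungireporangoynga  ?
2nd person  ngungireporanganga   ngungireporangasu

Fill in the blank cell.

Attach voice active -reng (after vowel 'o') → ngireporeng.
Attach mood imperative ngi- → ngingireporeng.
Attach person 3rd person -oy → ngingireporengoy.
Attach evidentiality inferred -su → ngingireporengoysu.
Apply vowel harmony: ngingireporengoysu → ngungireporangoysu.
Vowel deletion: no change.

ngungireporangoysu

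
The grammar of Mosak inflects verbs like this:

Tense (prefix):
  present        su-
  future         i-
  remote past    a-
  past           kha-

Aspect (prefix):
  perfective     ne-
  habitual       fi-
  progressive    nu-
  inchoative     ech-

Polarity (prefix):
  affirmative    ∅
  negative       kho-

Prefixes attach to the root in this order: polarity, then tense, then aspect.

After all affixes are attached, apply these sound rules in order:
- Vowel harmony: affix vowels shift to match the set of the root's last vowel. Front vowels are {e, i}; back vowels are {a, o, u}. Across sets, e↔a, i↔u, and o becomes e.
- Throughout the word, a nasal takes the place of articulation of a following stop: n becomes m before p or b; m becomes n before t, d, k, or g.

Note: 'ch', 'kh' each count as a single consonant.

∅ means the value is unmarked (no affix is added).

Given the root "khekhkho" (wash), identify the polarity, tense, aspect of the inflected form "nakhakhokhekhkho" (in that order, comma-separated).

negative, past, perfective

Segment: ne-kha-kho-khekhkho.
polarity: kho- → negative.
tense: kha- → past.
aspect: ne- → perfective.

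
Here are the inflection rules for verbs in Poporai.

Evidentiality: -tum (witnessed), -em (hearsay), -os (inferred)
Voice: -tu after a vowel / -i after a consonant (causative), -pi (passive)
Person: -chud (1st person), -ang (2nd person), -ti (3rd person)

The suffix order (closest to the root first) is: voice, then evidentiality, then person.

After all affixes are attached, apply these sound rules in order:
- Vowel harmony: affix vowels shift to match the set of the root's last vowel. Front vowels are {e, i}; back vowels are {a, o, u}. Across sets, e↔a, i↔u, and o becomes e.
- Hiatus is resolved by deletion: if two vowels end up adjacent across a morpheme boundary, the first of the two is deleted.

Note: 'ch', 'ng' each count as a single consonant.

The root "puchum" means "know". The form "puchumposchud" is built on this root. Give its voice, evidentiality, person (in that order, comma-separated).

passive, inferred, 1st person

Segment: puchum-pi-os-chud.
voice: -pi → passive.
evidentiality: -os → inferred.
person: -chud → 1st person.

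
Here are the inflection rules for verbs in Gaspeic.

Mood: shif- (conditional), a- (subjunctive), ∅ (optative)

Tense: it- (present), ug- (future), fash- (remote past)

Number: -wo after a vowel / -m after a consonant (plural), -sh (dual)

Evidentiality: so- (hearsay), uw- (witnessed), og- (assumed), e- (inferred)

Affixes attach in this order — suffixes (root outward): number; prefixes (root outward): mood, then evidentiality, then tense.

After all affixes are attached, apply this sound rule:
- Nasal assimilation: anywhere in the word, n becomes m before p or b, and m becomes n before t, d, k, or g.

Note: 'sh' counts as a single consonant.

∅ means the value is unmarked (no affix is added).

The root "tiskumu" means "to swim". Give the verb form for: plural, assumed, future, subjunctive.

ugogatiskumuwo

Attach mood subjunctive a- → atiskumu.
Attach evidentiality assumed og- → ogatiskumu.
Attach tense future ug- → ugogatiskumu.
Attach number plural -wo (after vowel 'u') → ugogatiskumuwo.
Nasal assimilation: no change.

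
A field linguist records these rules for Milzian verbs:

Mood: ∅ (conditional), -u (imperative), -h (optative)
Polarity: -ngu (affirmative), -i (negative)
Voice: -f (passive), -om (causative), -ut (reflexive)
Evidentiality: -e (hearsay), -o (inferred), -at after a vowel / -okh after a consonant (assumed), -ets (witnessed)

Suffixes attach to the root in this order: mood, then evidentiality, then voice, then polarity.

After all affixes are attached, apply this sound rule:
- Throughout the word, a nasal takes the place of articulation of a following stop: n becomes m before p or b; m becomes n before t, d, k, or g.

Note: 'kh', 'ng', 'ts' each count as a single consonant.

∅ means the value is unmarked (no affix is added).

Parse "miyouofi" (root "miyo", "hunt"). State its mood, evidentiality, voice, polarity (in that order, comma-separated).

imperative, inferred, passive, negative

Segment: miyo-u-o-f-i.
mood: -u → imperative.
evidentiality: -o → inferred.
voice: -f → passive.
polarity: -i → negative.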